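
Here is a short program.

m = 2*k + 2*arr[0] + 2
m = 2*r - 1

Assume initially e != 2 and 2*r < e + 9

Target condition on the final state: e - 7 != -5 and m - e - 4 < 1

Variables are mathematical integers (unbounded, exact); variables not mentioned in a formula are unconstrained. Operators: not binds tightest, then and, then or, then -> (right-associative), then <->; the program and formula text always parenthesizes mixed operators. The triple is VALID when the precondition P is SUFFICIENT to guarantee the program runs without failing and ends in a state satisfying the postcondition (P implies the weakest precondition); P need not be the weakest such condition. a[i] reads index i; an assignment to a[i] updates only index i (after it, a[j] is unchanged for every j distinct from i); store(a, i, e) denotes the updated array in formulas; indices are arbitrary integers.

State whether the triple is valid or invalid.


Working backward. After the program, the postcondition e - 7 != -5 and m - e - 4 < 1 must hold; in canonical form it is e != 2 and m < e + 5.
Before m := 2*r - 1: e != 2 and 2*r < e + 6
Before m := 2*k + 2*arr[0] + 2: e != 2 and 2*r < e + 6
The weakest precondition is e != 2 and 2*r < e + 6.
Check whether e != 2 and 2*r < e + 9 implies it.
Countermodel: at the initial state e = -6, r = 0, the precondition holds but the weakest precondition fails.
Answer: invalid


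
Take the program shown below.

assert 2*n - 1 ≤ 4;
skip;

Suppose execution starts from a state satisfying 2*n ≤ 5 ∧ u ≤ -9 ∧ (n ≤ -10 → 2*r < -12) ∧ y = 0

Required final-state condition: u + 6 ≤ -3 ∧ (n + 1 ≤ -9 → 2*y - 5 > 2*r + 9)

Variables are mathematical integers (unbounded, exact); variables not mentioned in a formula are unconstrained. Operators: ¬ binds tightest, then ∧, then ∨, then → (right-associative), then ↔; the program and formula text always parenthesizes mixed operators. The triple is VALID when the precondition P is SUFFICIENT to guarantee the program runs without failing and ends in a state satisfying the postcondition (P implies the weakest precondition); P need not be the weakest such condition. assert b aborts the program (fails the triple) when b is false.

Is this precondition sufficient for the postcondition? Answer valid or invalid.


Working backward. After the program, the postcondition u + 6 ≤ -3 ∧ (n + 1 ≤ -9 → 2*y - 5 > 2*r + 9) must hold; in canonical form it is u ≤ -9 ∧ (n ≤ -10 → 2*y > 2*r + 14).
Before skip: u ≤ -9 ∧ (n ≤ -10 → 2*y > 2*r + 14)
Before assert 2*n - 1 ≤ 4: 2*n ≤ 5 ∧ u ≤ -9 ∧ (n ≤ -10 → 2*y > 2*r + 14)
The weakest precondition is 2*n ≤ 5 ∧ u ≤ -9 ∧ (n ≤ -10 → 2*y > 2*r + 14).
Check whether 2*n ≤ 5 ∧ u ≤ -9 ∧ (n ≤ -10 → 2*r < -12) ∧ y = 0 implies it.
Countermodel: at the initial state n = -10, r = -7, u = -9, y = 0, the precondition holds but the weakest precondition fails.
Answer: invalid


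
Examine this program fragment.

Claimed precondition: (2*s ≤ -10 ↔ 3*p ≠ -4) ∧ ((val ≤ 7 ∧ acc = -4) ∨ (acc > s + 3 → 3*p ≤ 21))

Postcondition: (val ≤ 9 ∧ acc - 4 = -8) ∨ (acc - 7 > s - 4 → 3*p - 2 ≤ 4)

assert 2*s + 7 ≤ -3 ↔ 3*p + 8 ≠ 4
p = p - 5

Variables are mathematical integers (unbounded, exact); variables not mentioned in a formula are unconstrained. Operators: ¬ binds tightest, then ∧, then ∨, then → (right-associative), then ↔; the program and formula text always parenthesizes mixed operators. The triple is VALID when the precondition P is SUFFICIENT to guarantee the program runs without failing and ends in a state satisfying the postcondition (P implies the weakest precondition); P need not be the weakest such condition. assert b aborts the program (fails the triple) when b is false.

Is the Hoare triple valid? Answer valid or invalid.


Working backward. After the program, the postcondition (val ≤ 9 ∧ acc - 4 = -8) ∨ (acc - 7 > s - 4 → 3*p - 2 ≤ 4) must hold; in canonical form it is (val ≤ 9 ∧ acc = -4) ∨ (acc > s + 3 → 3*p ≤ 6).
Before p := p - 5: (val ≤ 9 ∧ acc = -4) ∨ (acc > s + 3 → 3*p ≤ 21)
Before assert 2*s + 7 ≤ -3 ↔ 3*p + 8 ≠ 4: (2*s ≤ -10 ↔ 3*p ≠ -4) ∧ ((val ≤ 9 ∧ acc = -4) ∨ (acc > s + 3 → 3*p ≤ 21))
The weakest precondition is (2*s ≤ -10 ↔ 3*p ≠ -4) ∧ ((val ≤ 9 ∧ acc = -4) ∨ (acc > s + 3 → 3*p ≤ 21)).
Check whether (2*s ≤ -10 ↔ 3*p ≠ -4) ∧ ((val ≤ 7 ∧ acc = -4) ∨ (acc > s + 3 → 3*p ≤ 21)) implies it.
Every state satisfying the precondition satisfies the weakest precondition: the implication holds.
Answer: valid


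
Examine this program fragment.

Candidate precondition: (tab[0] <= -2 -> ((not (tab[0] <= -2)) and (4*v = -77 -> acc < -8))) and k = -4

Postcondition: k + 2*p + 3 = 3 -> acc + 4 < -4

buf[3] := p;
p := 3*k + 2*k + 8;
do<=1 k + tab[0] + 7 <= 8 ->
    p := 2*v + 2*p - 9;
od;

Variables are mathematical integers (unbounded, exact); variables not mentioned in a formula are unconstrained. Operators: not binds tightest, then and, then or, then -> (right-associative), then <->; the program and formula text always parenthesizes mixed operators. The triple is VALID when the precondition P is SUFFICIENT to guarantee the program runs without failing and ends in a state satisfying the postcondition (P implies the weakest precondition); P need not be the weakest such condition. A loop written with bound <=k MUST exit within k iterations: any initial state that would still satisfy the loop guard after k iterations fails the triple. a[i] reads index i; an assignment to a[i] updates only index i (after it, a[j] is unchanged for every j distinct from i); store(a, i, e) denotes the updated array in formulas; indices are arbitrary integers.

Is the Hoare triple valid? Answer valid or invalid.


Working backward. After the program, the postcondition k + 2*p + 3 = 3 -> acc + 4 < -4 must hold; in canonical form it is k + 2*p = 0 -> acc < -8.
Before the loop (bound <=1), unroll the exhaustion recursion (WP_0 = exit-now case; WP_j = one more guarded iteration, up to j = 1):
  WP_0: (not (tab[0] + k <= 1)) and (k + 2*p = 0 -> acc < -8)
  WP_1: (tab[0] + k <= 1 -> ((not (tab[0] + k <= 1)) and (k + 4*p + 4*v = 18 -> acc < -8))) and ((not (tab[0] + k <= 1)) -> (k + 2*p = 0 -> acc < -8))
So before the loop: (tab[0] + k <= 1 -> ((not (tab[0] + k <= 1)) and (k + 4*p + 4*v = 18 -> acc < -8))) and ((not (tab[0] + k <= 1)) -> (k + 2*p = 0 -> acc < -8))
Before p := 3*k + 2*k + 8: (tab[0] + k <= 1 -> ((not (tab[0] + k <= 1)) and (21*k + 4*v = -14 -> acc < -8))) and ((not (tab[0] + k <= 1)) -> (11*k = -16 -> acc < -8))
Before buf[3] := p: (tab[0] + k <= 1 -> ((not (tab[0] + k <= 1)) and (21*k + 4*v = -14 -> acc < -8))) and ((not (tab[0] + k <= 1)) -> (11*k = -16 -> acc < -8))
The weakest precondition is (tab[0] + k <= 1 -> ((not (tab[0] + k <= 1)) and (21*k + 4*v = -14 -> acc < -8))) and ((not (tab[0] + k <= 1)) -> (11*k = -16 -> acc < -8)).
Check whether (tab[0] <= -2 -> ((not (tab[0] <= -2)) and (4*v = -77 -> acc < -8))) and k = -4 implies it.
Countermodel: at the initial state acc = 0, k = -4, tab = {[0] = 0, elsewhere 0}, v = 0, the precondition holds but the weakest precondition fails.
Answer: invalid


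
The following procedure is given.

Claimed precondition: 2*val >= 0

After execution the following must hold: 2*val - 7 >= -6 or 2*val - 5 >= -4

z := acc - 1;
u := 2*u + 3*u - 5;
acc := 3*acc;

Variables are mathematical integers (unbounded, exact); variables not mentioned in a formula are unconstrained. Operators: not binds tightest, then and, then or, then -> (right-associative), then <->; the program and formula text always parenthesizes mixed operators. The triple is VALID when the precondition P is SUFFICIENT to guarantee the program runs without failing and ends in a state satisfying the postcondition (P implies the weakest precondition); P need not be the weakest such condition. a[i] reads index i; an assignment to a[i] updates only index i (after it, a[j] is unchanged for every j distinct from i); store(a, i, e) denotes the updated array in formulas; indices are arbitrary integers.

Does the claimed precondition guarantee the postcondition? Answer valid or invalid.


Working backward. After the program, the postcondition 2*val - 7 >= -6 or 2*val - 5 >= -4 must hold; in canonical form it is 2*val >= 1.
Before acc := 3*acc: 2*val >= 1
Before u := 2*u + 3*u - 5: 2*val >= 1
Before z := acc - 1: 2*val >= 1
The weakest precondition is 2*val >= 1.
Check whether 2*val >= 0 implies it.
Countermodel: at the initial state val = 0, the precondition holds but the weakest precondition fails.
Answer: invalid


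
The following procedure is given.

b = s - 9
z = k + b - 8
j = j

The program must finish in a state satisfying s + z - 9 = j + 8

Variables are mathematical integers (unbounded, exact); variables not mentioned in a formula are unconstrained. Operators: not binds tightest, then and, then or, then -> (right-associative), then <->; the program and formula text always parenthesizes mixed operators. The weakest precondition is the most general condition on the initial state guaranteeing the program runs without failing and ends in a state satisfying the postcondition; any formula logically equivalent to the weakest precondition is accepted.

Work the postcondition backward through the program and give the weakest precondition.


Working backward. After the program, the postcondition s + z - 9 = j + 8 must hold; in canonical form it is s + z = j + 17.
Before j := j: s + z = j + 17
Before z := k + b - 8: b + k + s = j + 25
Before b := s - 9: k + 2*s = j + 34
Answer: WP = k + 2*s = j + 34


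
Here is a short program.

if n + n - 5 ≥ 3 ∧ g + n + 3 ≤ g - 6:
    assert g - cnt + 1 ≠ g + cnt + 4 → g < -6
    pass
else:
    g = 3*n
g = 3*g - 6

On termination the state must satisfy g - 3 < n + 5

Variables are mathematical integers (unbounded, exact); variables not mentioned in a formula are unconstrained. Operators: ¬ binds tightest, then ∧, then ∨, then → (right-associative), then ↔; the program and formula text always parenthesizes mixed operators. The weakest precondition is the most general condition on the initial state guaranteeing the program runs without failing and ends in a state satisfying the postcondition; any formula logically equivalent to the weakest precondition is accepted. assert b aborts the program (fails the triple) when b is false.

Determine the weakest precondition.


Working backward. After the program, the postcondition g - 3 < n + 5 must hold; in canonical form it is g < n + 8.
Before g := 3*g - 6: 3*g < n + 14
Then branch requires (2*cnt ≠ -3 → g < -6) ∧ 3*g < n + 14; else branch requires 8*n < 14.
Before the if: ((2*n ≥ 8 ∧ n ≤ -9) → ((2*cnt ≠ -3 → g < -6) ∧ 3*g < n + 14)) ∧ ((¬(2*n ≥ 8 ∧ n ≤ -9)) → 8*n < 14)
Answer: WP = ((2*n ≥ 8 ∧ n ≤ -9) → ((2*cnt ≠ -3 → g < -6) ∧ 3*g < n + 14)) ∧ ((¬(2*n ≥ 8 ∧ n ≤ -9)) → 8*n < 14)


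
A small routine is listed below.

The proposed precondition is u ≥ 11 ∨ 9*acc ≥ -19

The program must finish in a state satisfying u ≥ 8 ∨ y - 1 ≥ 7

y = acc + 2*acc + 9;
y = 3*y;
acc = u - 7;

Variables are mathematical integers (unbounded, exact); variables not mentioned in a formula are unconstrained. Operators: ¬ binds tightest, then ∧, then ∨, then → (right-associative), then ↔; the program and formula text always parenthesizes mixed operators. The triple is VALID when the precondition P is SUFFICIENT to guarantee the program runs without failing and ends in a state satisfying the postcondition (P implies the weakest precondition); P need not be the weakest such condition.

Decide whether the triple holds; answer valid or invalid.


Working backward. After the program, the postcondition u ≥ 8 ∨ y - 1 ≥ 7 must hold; in canonical form it is u ≥ 8 ∨ y ≥ 8.
Before acc := u - 7: u ≥ 8 ∨ y ≥ 8
Before y := 3*y: u ≥ 8 ∨ 3*y ≥ 8
Before y := acc + 2*acc + 9: u ≥ 8 ∨ 9*acc ≥ -19
The weakest precondition is u ≥ 8 ∨ 9*acc ≥ -19.
Check whether u ≥ 11 ∨ 9*acc ≥ -19 implies it.
Every state satisfying the precondition satisfies the weakest precondition: the implication holds.
Answer: valid


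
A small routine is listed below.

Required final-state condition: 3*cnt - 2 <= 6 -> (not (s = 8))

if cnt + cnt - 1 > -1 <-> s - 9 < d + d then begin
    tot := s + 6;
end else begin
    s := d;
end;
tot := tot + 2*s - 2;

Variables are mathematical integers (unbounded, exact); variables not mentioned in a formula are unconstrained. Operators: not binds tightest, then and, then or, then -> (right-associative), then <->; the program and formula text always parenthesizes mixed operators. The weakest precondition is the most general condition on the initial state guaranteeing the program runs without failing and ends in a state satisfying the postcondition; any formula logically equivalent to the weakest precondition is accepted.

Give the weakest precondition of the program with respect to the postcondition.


Working backward. After the program, the postcondition 3*cnt - 2 <= 6 -> (not (s = 8)) must hold; in canonical form it is 3*cnt <= 8 -> (not (s = 8)).
Before tot := tot + 2*s - 2: 3*cnt <= 8 -> (not (s = 8))
Then branch requires 3*cnt <= 8 -> (not (s = 8)); else branch requires 3*cnt <= 8 -> (not (d = 8)).
Before the if: ((2*cnt > 0 <-> s < 2*d + 9) -> (3*cnt <= 8 -> (not (s = 8)))) and ((not (2*cnt > 0 <-> s < 2*d + 9)) -> (3*cnt <= 8 -> (not (d = 8))))
Answer: WP = ((2*cnt > 0 <-> s < 2*d + 9) -> (3*cnt <= 8 -> (not (s = 8)))) and ((not (2*cnt > 0 <-> s < 2*d + 9)) -> (3*cnt <= 8 -> (not (d = 8))))


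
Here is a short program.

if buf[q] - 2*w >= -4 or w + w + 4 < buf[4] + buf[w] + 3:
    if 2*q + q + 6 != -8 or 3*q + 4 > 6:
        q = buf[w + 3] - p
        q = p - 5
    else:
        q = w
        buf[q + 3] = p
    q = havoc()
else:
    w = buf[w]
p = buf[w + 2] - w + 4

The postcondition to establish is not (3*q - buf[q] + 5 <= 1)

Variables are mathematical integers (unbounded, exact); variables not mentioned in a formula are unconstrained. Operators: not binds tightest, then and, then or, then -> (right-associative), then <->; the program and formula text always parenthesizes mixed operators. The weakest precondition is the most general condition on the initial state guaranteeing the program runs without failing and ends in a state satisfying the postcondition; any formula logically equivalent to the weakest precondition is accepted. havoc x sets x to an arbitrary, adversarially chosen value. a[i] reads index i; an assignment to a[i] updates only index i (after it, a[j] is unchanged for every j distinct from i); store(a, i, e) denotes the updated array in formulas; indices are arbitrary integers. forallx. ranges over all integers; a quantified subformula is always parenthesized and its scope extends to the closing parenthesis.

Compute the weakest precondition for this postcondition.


Working backward. After the program, the postcondition not (3*q - buf[q] + 5 <= 1) must hold; in canonical form it is not (3*q <= buf[q] - 4).
Before p := buf[w + 2] - w + 4: not (3*q <= buf[q] - 4)
Then branch requires ((3*q != -14 or 3*q > 2) -> (forall q_1. (not (3*q_1 <= buf[q_1] - 4)))) and ((not (3*q != -14 or 3*q > 2)) -> (forall q_1. (not (3*q_1 <= store(buf, w + 3, p)[q_1] - 4)))); else branch requires not (3*q <= buf[q] - 4).
Before the if: ((buf[q] >= 2*w - 4 or 2*w < buf[4] + buf[w] - 1) -> (((3*q != -14 or 3*q > 2) -> (forall q_1. (not (3*q_1 <= buf[q_1] - 4)))) and ((not (3*q != -14 or 3*q > 2)) -> (forall q_1. (not (3*q_1 <= store(buf, w + 3, p)[q_1] - 4)))))) and ((not (buf[q] >= 2*w - 4 or 2*w < buf[4] + buf[w] - 1)) -> (not (3*q <= buf[q] - 4)))
Answer: WP = ((buf[q] >= 2*w - 4 or 2*w < buf[4] + buf[w] - 1) -> (((3*q != -14 or 3*q > 2) -> (forall q_1. (not (3*q_1 <= buf[q_1] - 4)))) and ((not (3*q != -14 or 3*q > 2)) -> (forall q_1. (not (3*q_1 <= store(buf, w + 3, p)[q_1] - 4)))))) and ((not (buf[q] >= 2*w - 4 or 2*w < buf[4] + buf[w] - 1)) -> (not (3*q <= buf[q] - 4)))


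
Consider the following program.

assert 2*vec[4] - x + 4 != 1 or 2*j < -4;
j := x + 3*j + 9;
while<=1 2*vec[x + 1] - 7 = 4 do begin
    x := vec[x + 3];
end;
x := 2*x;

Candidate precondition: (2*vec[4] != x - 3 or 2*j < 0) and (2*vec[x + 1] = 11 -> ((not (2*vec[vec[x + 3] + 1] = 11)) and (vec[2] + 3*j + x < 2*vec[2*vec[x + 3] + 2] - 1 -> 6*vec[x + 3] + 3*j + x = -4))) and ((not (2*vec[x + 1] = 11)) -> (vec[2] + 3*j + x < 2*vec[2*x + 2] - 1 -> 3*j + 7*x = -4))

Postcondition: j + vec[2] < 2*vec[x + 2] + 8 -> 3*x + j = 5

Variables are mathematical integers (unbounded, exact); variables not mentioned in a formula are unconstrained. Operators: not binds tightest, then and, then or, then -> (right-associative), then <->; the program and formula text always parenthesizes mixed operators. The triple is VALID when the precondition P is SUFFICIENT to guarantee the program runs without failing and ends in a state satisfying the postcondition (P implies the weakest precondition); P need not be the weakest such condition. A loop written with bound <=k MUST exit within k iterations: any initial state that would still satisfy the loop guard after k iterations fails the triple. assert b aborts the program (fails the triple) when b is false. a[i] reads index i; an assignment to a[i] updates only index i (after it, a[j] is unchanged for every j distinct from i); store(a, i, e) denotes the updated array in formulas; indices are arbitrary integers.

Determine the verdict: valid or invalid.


Working backward. After the program, the postcondition j + vec[2] < 2*vec[x + 2] + 8 -> 3*x + j = 5 must hold; in canonical form it is vec[2] + j < 2*vec[x + 2] + 8 -> j + 3*x = 5.
Before x := 2*x: vec[2] + j < 2*vec[2*x + 2] + 8 -> j + 6*x = 5
Before the loop (bound <=1), unroll the exhaustion recursion (WP_0 = exit-now case; WP_j = one more guarded iteration, up to j = 1):
  WP_0: (not (2*vec[x + 1] = 11)) and (vec[2] + j < 2*vec[2*x + 2] + 8 -> j + 6*x = 5)
  WP_1: (2*vec[x + 1] = 11 -> ((not (2*vec[vec[x + 3] + 1] = 11)) and (vec[2] + j < 2*vec[2*vec[x + 3] + 2] + 8 -> 6*vec[x + 3] + j = 5))) and ((not (2*vec[x + 1] = 11)) -> (vec[2] + j < 2*vec[2*x + 2] + 8 -> j + 6*x = 5))
So before the loop: (2*vec[x + 1] = 11 -> ((not (2*vec[vec[x + 3] + 1] = 11)) and (vec[2] + j < 2*vec[2*vec[x + 3] + 2] + 8 -> 6*vec[x + 3] + j = 5))) and ((not (2*vec[x + 1] = 11)) -> (vec[2] + j < 2*vec[2*x + 2] + 8 -> j + 6*x = 5))
Before j := x + 3*j + 9: (2*vec[x + 1] = 11 -> ((not (2*vec[vec[x + 3] + 1] = 11)) and (vec[2] + 3*j + x < 2*vec[2*vec[x + 3] + 2] - 1 -> 6*vec[x + 3] + 3*j + x = -4))) and ((not (2*vec[x + 1] = 11)) -> (vec[2] + 3*j + x < 2*vec[2*x + 2] - 1 -> 3*j + 7*x = -4))
Before assert 2*vec[4] - x + 4 != 1 or 2*j < -4: (2*vec[4] != x - 3 or 2*j < -4) and (2*vec[x + 1] = 11 -> ((not (2*vec[vec[x + 3] + 1] = 11)) and (vec[2] + 3*j + x < 2*vec[2*vec[x + 3] + 2] - 1 -> 6*vec[x + 3] + 3*j + x = -4))) and ((not (2*vec[x + 1] = 11)) -> (vec[2] + 3*j + x < 2*vec[2*x + 2] - 1 -> 3*j + 7*x = -4))
The weakest precondition is (2*vec[4] != x - 3 or 2*j < -4) and (2*vec[x + 1] = 11 -> ((not (2*vec[vec[x + 3] + 1] = 11)) and (vec[2] + 3*j + x < 2*vec[2*vec[x + 3] + 2] - 1 -> 6*vec[x + 3] + 3*j + x = -4))) and ((not (2*vec[x + 1] = 11)) -> (vec[2] + 3*j + x < 2*vec[2*x + 2] - 1 -> 3*j + 7*x = -4)).
Check whether (2*vec[4] != x - 3 or 2*j < 0) and (2*vec[x + 1] = 11 -> ((not (2*vec[vec[x + 3] + 1] = 11)) and (vec[2] + 3*j + x < 2*vec[2*vec[x + 3] + 2] - 1 -> 6*vec[x + 3] + 3*j + x = -4))) and ((not (2*vec[x + 1] = 11)) -> (vec[2] + 3*j + x < 2*vec[2*x + 2] - 1 -> 3*j + 7*x = -4)) implies it.
Countermodel: at the initial state j = -1, vec = {[2] = 9, [4] = 1277, [1283] = 1282, [2558] = 1282, [2560] = 1282, [2566] = 1282, [5116] = 1282, elsewhere 1282}, x = 2557, the precondition holds but the weakest precondition fails.
Answer: invalid


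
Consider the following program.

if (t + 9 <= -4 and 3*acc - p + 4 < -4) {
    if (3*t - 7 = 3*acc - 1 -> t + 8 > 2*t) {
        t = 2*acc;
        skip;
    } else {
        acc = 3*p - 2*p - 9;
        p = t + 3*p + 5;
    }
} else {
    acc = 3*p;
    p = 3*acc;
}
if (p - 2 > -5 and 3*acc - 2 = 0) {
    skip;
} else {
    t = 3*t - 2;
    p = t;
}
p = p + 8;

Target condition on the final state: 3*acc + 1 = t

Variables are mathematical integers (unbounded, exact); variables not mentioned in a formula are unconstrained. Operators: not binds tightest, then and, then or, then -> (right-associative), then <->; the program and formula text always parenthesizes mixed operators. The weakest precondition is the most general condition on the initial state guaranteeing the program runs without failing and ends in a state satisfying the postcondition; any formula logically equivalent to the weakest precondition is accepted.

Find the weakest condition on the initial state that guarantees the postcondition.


Working backward. After the program, the postcondition 3*acc + 1 = t must hold; in canonical form it is 3*acc = t - 1.
Before p := p + 8: 3*acc = t - 1
Then branch requires 3*acc = t - 1; else branch requires 3*acc = 3*t - 3.
Before the if: ((p > -3 and 3*acc = 2) -> 3*acc = t - 1) and ((not (p > -3 and 3*acc = 2)) -> 3*acc = 3*t - 3)
Then branch requires ((3*t = 3*acc + 6 -> t < 8) -> (((p > -3 and 3*acc = 2) -> acc = -1) and ((not (p > -3 and 3*acc = 2)) -> 3*acc = 3))) and ((not (3*t = 3*acc + 6 -> t < 8)) -> (((3*p + t > -8 and 3*p = 29) -> 3*p = t + 26) and ((not (3*p + t > -8 and 3*p = 29)) -> 3*p = 3*t + 24))); else branch requires ((9*p > -3 and 9*p = 2) -> 9*p = t - 1) and ((not (9*p > -3 and 9*p = 2)) -> 9*p = 3*t - 3).
Before the if: ((t <= -13 and 3*acc < p - 8) -> (((3*t = 3*acc + 6 -> t < 8) -> (((p > -3 and 3*acc = 2) -> acc = -1) and ((not (p > -3 and 3*acc = 2)) -> 3*acc = 3))) and ((not (3*t = 3*acc + 6 -> t < 8)) -> (((3*p + t > -8 and 3*p = 29) -> 3*p = t + 26) and ((not (3*p + t > -8 and 3*p = 29)) -> 3*p = 3*t + 24))))) and ((not (t <= -13 and 3*acc < p - 8)) -> (((9*p > -3 and 9*p = 2) -> 9*p = t - 1) and ((not (9*p > -3 and 9*p = 2)) -> 9*p = 3*t - 3)))
Answer: WP = ((t <= -13 and 3*acc < p - 8) -> (((3*t = 3*acc + 6 -> t < 8) -> (((p > -3 and 3*acc = 2) -> acc = -1) and ((not (p > -3 and 3*acc = 2)) -> 3*acc = 3))) and ((not (3*t = 3*acc + 6 -> t < 8)) -> (((3*p + t > -8 and 3*p = 29) -> 3*p = t + 26) and ((not (3*p + t > -8 and 3*p = 29)) -> 3*p = 3*t + 24))))) and ((not (t <= -13 and 3*acc < p - 8)) -> (((9*p > -3 and 9*p = 2) -> 9*p = t - 1) and ((not (9*p > -3 and 9*p = 2)) -> 9*p = 3*t - 3)))


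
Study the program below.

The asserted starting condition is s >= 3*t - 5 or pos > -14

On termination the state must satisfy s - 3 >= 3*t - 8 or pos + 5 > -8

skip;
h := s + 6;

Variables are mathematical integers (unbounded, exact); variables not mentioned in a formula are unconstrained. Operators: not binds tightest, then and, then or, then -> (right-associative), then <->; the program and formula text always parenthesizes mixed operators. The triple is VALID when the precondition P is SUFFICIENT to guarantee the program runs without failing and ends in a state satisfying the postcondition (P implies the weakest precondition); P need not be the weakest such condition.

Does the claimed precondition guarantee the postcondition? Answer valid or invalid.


Working backward. After the program, the postcondition s - 3 >= 3*t - 8 or pos + 5 > -8 must hold; in canonical form it is s >= 3*t - 5 or pos > -13.
Before h := s + 6: s >= 3*t - 5 or pos > -13
Before skip: s >= 3*t - 5 or pos > -13
The weakest precondition is s >= 3*t - 5 or pos > -13.
Check whether s >= 3*t - 5 or pos > -14 implies it.
Countermodel: at the initial state pos = -13, s = -6, t = 0, the precondition holds but the weakest precondition fails.
Answer: invalid


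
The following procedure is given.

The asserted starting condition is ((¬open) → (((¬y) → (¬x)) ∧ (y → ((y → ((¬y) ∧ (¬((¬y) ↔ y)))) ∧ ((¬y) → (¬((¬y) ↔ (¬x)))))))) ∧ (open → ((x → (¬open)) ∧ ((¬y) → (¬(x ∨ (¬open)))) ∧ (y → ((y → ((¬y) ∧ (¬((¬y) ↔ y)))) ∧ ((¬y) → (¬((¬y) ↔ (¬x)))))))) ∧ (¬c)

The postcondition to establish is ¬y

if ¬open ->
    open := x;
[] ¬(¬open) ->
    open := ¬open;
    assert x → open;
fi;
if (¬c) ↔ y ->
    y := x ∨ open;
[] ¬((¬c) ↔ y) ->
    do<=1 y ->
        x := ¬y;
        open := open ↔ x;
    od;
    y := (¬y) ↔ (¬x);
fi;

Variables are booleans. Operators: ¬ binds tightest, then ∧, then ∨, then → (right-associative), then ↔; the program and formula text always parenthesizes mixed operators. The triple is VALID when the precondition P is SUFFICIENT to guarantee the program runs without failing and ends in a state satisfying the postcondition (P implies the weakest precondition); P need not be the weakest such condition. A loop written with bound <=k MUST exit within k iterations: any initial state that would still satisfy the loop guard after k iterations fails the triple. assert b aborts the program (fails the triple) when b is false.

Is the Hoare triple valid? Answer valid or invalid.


Working backward. After the program, ¬y must hold.
Then branch requires ¬(x ∨ open); else branch requires (y → ((¬y) ∧ (¬((¬y) ↔ y)))) ∧ ((¬y) → (¬((¬y) ↔ (¬x)))).
Before the if: (((¬c) ↔ y) → (¬(x ∨ open))) ∧ ((¬((¬c) ↔ y)) → ((y → ((¬y) ∧ (¬((¬y) ↔ y)))) ∧ ((¬y) → (¬((¬y) ↔ (¬x))))))
Then branch requires (((¬c) ↔ y) → (¬x)) ∧ ((¬((¬c) ↔ y)) → ((y → ((¬y) ∧ (¬((¬y) ↔ y)))) ∧ ((¬y) → (¬((¬y) ↔ (¬x)))))); else branch requires (x → (¬open)) ∧ (((¬c) ↔ y) → (¬(x ∨ (¬open)))) ∧ ((¬((¬c) ↔ y)) → ((y → ((¬y) ∧ (¬((¬y) ↔ y)))) ∧ ((¬y) → (¬((¬y) ↔ (¬x)))))).
Before the if: ((¬open) → ((((¬c) ↔ y) → (¬x)) ∧ ((¬((¬c) ↔ y)) → ((y → ((¬y) ∧ (¬((¬y) ↔ y)))) ∧ ((¬y) → (¬((¬y) ↔ (¬x)))))))) ∧ (open → ((x → (¬open)) ∧ (((¬c) ↔ y) → (¬(x ∨ (¬open)))) ∧ ((¬((¬c) ↔ y)) → ((y → ((¬y) ∧ (¬((¬y) ↔ y)))) ∧ ((¬y) → (¬((¬y) ↔ (¬x))))))))
The weakest precondition is ((¬open) → ((((¬c) ↔ y) → (¬x)) ∧ ((¬((¬c) ↔ y)) → ((y → ((¬y) ∧ (¬((¬y) ↔ y)))) ∧ ((¬y) → (¬((¬y) ↔ (¬x)))))))) ∧ (open → ((x → (¬open)) ∧ (((¬c) ↔ y) → (¬(x ∨ (¬open)))) ∧ ((¬((¬c) ↔ y)) → ((y → ((¬y) ∧ (¬((¬y) ↔ y)))) ∧ ((¬y) → (¬((¬y) ↔ (¬x)))))))).
Check whether ((¬open) → (((¬y) → (¬x)) ∧ (y → ((y → ((¬y) ∧ (¬((¬y) ↔ y)))) ∧ ((¬y) → (¬((¬y) ↔ (¬x)))))))) ∧ (open → ((x → (¬open)) ∧ ((¬y) → (¬(x ∨ (¬open)))) ∧ (y → ((y → ((¬y) ∧ (¬((¬y) ↔ y)))) ∧ ((¬y) → (¬((¬y) ↔ (¬x)))))))) ∧ (¬c) implies it.
Countermodel: at the initial state c = false, open = false, x = false, y = false, the precondition holds but the weakest precondition fails.
Answer: invalid


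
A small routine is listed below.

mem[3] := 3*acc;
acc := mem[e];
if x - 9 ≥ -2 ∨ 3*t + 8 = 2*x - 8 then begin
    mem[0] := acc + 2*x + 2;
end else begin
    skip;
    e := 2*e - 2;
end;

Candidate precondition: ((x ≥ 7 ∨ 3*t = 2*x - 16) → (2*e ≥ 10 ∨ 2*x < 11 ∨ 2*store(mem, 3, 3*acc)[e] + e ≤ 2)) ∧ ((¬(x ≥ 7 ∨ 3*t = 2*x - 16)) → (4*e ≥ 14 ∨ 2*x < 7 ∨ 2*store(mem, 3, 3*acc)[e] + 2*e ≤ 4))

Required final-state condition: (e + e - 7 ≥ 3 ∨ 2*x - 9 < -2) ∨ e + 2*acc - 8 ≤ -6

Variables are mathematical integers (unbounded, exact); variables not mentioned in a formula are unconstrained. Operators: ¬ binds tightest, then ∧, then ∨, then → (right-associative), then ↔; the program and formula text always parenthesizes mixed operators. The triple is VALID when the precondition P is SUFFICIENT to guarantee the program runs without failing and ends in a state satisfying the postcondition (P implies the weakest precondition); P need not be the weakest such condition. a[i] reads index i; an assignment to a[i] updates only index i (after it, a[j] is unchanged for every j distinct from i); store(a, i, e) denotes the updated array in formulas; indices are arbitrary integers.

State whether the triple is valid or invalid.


Working backward. After the program, the postcondition (e + e - 7 ≥ 3 ∨ 2*x - 9 < -2) ∨ e + 2*acc - 8 ≤ -6 must hold; in canonical form it is 2*e ≥ 10 ∨ 2*x < 7 ∨ 2*acc + e ≤ 2.
Then branch requires 2*e ≥ 10 ∨ 2*x < 7 ∨ 2*acc + e ≤ 2; else branch requires 4*e ≥ 14 ∨ 2*x < 7 ∨ 2*acc + 2*e ≤ 4.
Before the if: ((x ≥ 7 ∨ 3*t = 2*x - 16) → (2*e ≥ 10 ∨ 2*x < 7 ∨ 2*acc + e ≤ 2)) ∧ ((¬(x ≥ 7 ∨ 3*t = 2*x - 16)) → (4*e ≥ 14 ∨ 2*x < 7 ∨ 2*acc + 2*e ≤ 4))
Before acc := mem[e]: ((x ≥ 7 ∨ 3*t = 2*x - 16) → (2*e ≥ 10 ∨ 2*x < 7 ∨ 2*mem[e] + e ≤ 2)) ∧ ((¬(x ≥ 7 ∨ 3*t = 2*x - 16)) → (4*e ≥ 14 ∨ 2*x < 7 ∨ 2*mem[e] + 2*e ≤ 4))
Before mem[3] := 3*acc: ((x ≥ 7 ∨ 3*t = 2*x - 16) → (2*e ≥ 10 ∨ 2*x < 7 ∨ 2*store(mem, 3, 3*acc)[e] + e ≤ 2)) ∧ ((¬(x ≥ 7 ∨ 3*t = 2*x - 16)) → (4*e ≥ 14 ∨ 2*x < 7 ∨ 2*store(mem, 3, 3*acc)[e] + 2*e ≤ 4))
The weakest precondition is ((x ≥ 7 ∨ 3*t = 2*x - 16) → (2*e ≥ 10 ∨ 2*x < 7 ∨ 2*store(mem, 3, 3*acc)[e] + e ≤ 2)) ∧ ((¬(x ≥ 7 ∨ 3*t = 2*x - 16)) → (4*e ≥ 14 ∨ 2*x < 7 ∨ 2*store(mem, 3, 3*acc)[e] + 2*e ≤ 4)).
Check whether ((x ≥ 7 ∨ 3*t = 2*x - 16) → (2*e ≥ 10 ∨ 2*x < 11 ∨ 2*store(mem, 3, 3*acc)[e] + e ≤ 2)) ∧ ((¬(x ≥ 7 ∨ 3*t = 2*x - 16)) → (4*e ≥ 14 ∨ 2*x < 7 ∨ 2*store(mem, 3, 3*acc)[e] + 2*e ≤ 4)) implies it.
Countermodel: at the initial state acc = 0, e = -1, mem = {[-1] = 2, [3] = 9, elsewhere 9}, t = -2, x = 5, the precondition holds but the weakest precondition fails.
Answer: invalid


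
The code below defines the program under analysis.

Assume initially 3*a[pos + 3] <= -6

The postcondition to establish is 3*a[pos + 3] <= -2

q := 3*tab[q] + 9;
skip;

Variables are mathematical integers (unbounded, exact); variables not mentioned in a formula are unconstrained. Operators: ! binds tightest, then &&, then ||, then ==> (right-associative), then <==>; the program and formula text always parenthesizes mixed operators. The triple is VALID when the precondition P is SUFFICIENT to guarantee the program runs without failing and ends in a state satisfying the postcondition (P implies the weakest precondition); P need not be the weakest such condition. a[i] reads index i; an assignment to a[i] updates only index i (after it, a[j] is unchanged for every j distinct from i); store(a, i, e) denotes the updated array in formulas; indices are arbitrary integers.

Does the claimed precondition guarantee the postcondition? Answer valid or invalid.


Working backward. After the program, 3*a[pos + 3] <= -2 must hold.
Before skip: 3*a[pos + 3] <= -2
Before q := 3*tab[q] + 9: 3*a[pos + 3] <= -2
The weakest precondition is 3*a[pos + 3] <= -2.
Check whether 3*a[pos + 3] <= -6 implies it.
Every state satisfying the precondition satisfies the weakest precondition: the implication holds.
Answer: valid


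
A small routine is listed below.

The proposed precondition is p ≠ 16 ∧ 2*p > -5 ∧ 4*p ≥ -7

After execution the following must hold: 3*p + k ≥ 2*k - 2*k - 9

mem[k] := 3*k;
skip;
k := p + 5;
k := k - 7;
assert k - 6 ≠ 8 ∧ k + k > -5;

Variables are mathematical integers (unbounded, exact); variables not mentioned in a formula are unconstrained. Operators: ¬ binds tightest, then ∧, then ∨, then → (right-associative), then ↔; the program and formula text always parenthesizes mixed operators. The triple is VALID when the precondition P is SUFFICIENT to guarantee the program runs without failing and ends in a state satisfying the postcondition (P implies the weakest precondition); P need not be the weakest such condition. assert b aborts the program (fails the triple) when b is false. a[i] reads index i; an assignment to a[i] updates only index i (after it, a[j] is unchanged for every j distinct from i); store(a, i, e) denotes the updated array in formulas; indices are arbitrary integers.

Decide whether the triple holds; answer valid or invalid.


Working backward. After the program, the postcondition 3*p + k ≥ 2*k - 2*k - 9 must hold; in canonical form it is k + 3*p ≥ -9.
Before assert k - 6 ≠ 8 ∧ k + k > -5: k ≠ 14 ∧ 2*k > -5 ∧ k + 3*p ≥ -9
Before k := k - 7: k ≠ 21 ∧ 2*k > 9 ∧ k + 3*p ≥ -2
Before k := p + 5: p ≠ 16 ∧ 2*p > -1 ∧ 4*p ≥ -7
Before skip: p ≠ 16 ∧ 2*p > -1 ∧ 4*p ≥ -7
Before mem[k] := 3*k: p ≠ 16 ∧ 2*p > -1 ∧ 4*p ≥ -7
The weakest precondition is p ≠ 16 ∧ 2*p > -1 ∧ 4*p ≥ -7.
Check whether p ≠ 16 ∧ 2*p > -5 ∧ 4*p ≥ -7 implies it.
Countermodel: at the initial state p = -1, the precondition holds but the weakest precondition fails.
Answer: invalid


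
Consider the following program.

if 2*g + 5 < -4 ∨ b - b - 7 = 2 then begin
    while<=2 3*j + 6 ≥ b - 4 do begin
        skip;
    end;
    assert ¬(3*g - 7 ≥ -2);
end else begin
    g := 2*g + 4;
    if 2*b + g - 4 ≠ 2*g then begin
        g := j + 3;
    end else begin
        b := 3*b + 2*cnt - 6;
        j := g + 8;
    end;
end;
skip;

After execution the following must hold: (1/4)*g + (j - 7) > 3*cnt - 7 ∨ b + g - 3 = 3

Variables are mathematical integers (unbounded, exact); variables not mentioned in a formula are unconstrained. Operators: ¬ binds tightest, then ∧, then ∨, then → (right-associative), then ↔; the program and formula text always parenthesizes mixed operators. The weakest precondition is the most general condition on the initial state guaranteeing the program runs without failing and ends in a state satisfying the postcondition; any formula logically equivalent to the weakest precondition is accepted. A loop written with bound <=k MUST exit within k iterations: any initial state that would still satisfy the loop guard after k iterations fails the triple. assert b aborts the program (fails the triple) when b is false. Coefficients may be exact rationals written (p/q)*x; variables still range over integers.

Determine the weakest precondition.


Working backward. After the program, the postcondition (1/4)*g + (j - 7) > 3*cnt - 7 ∨ b + g - 3 = 3 must hold; in canonical form it is (1/4)*g + j > 3*cnt ∨ b + g = 6.
Before skip: (1/4)*g + j > 3*cnt ∨ b + g = 6
Then branch requires (3*j ≥ b - 10 → ((3*j ≥ b - 10 → ((¬(3*j ≥ b - 10)) ∧ (¬(3*g ≥ 5)) ∧ ((1/4)*g + j > 3*cnt ∨ b + g = 6))) ∧ ((¬(3*j ≥ b - 10)) → ((¬(3*g ≥ 5)) ∧ ((1/4)*g + j > 3*cnt ∨ b + g = 6))))) ∧ ((¬(3*j ≥ b - 10)) → ((¬(3*g ≥ 5)) ∧ ((1/4)*g + j > 3*cnt ∨ b + g = 6))); else branch requires (2*b ≠ 2*g + 8 → ((5/4)*j > 3*cnt - 3/4 ∨ b + j = 3)) ∧ ((¬(2*b ≠ 2*g + 8)) → ((5/2)*g > 3*cnt - 13 ∨ 3*b + 2*cnt + 2*g = 8)).
Before the if: (2*g < -9 → ((3*j ≥ b - 10 → ((3*j ≥ b - 10 → ((¬(3*j ≥ b - 10)) ∧ (¬(3*g ≥ 5)) ∧ ((1/4)*g + j > 3*cnt ∨ b + g = 6))) ∧ ((¬(3*j ≥ b - 10)) → ((¬(3*g ≥ 5)) ∧ ((1/4)*g + j > 3*cnt ∨ b + g = 6))))) ∧ ((¬(3*j ≥ b - 10)) → ((¬(3*g ≥ 5)) ∧ ((1/4)*g + j > 3*cnt ∨ b + g = 6))))) ∧ ((¬(2*g < -9)) → ((2*b ≠ 2*g + 8 → ((5/4)*j > 3*cnt - 3/4 ∨ b + j = 3)) ∧ ((¬(2*b ≠ 2*g + 8)) → ((5/2)*g > 3*cnt - 13 ∨ 3*b + 2*cnt + 2*g = 8))))
Answer: WP = (2*g < -9 → ((3*j ≥ b - 10 → ((3*j ≥ b - 10 → ((¬(3*j ≥ b - 10)) ∧ (¬(3*g ≥ 5)) ∧ ((1/4)*g + j > 3*cnt ∨ b + g = 6))) ∧ ((¬(3*j ≥ b - 10)) → ((¬(3*g ≥ 5)) ∧ ((1/4)*g + j > 3*cnt ∨ b + g = 6))))) ∧ ((¬(3*j ≥ b - 10)) → ((¬(3*g ≥ 5)) ∧ ((1/4)*g + j > 3*cnt ∨ b + g = 6))))) ∧ ((¬(2*g < -9)) → ((2*b ≠ 2*g + 8 → ((5/4)*j > 3*cnt - 3/4 ∨ b + j = 3)) ∧ ((¬(2*b ≠ 2*g + 8)) → ((5/2)*g > 3*cnt - 13 ∨ 3*b + 2*cnt + 2*g = 8))))


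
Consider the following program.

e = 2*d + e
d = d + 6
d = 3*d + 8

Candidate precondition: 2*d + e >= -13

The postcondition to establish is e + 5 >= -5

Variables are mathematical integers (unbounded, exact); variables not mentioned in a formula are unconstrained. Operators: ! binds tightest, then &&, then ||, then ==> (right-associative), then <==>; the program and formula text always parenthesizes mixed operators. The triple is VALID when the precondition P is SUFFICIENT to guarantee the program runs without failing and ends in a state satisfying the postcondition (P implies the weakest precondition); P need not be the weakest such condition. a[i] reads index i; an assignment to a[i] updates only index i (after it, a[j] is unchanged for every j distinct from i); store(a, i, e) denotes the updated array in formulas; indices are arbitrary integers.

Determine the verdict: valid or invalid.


Working backward. After the program, the postcondition e + 5 >= -5 must hold; in canonical form it is e >= -10.
Before d := 3*d + 8: e >= -10
Before d := d + 6: e >= -10
Before e := 2*d + e: 2*d + e >= -10
The weakest precondition is 2*d + e >= -10.
Check whether 2*d + e >= -13 implies it.
Countermodel: at the initial state d = 0, e = -13, the precondition holds but the weakest precondition fails.
Answer: invalid


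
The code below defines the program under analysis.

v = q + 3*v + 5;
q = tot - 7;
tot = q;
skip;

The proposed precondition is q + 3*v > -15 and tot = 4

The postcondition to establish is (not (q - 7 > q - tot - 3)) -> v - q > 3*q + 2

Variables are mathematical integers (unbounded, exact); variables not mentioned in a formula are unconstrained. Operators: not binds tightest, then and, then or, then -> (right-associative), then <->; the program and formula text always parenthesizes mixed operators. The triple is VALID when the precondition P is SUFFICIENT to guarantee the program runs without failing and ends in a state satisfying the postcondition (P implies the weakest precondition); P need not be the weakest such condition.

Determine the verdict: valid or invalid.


Working backward. After the program, the postcondition (not (q - 7 > q - tot - 3)) -> v - q > 3*q + 2 must hold; in canonical form it is (not (tot > 4)) -> v > 4*q + 2.
Before skip: (not (tot > 4)) -> v > 4*q + 2
Before tot := q: (not (q > 4)) -> v > 4*q + 2
Before q := tot - 7: (not (tot > 11)) -> v > 4*tot - 26
Before v := q + 3*v + 5: (not (tot > 11)) -> q + 3*v > 4*tot - 31
The weakest precondition is (not (tot > 11)) -> q + 3*v > 4*tot - 31.
Check whether q + 3*v > -15 and tot = 4 implies it.
Every state satisfying the precondition satisfies the weakest precondition: the implication holds.
Answer: valid


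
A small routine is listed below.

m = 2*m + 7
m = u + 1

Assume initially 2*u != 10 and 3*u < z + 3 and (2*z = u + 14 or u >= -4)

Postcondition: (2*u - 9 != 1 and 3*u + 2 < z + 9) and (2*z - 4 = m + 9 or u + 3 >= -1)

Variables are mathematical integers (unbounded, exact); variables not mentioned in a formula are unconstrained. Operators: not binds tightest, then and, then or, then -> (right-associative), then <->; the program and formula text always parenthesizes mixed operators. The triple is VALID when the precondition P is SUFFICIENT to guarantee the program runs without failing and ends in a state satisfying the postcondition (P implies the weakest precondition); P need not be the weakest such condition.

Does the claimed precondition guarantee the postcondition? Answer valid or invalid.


Working backward. After the program, the postcondition (2*u - 9 != 1 and 3*u + 2 < z + 9) and (2*z - 4 = m + 9 or u + 3 >= -1) must hold; in canonical form it is 2*u != 10 and 3*u < z + 7 and (2*z = m + 13 or u >= -4).
Before m := u + 1: 2*u != 10 and 3*u < z + 7 and (2*z = u + 14 or u >= -4)
Before m := 2*m + 7: 2*u != 10 and 3*u < z + 7 and (2*z = u + 14 or u >= -4)
The weakest precondition is 2*u != 10 and 3*u < z + 7 and (2*z = u + 14 or u >= -4).
Check whether 2*u != 10 and 3*u < z + 3 and (2*z = u + 14 or u >= -4) implies it.
Every state satisfying the precondition satisfies the weakest precondition: the implication holds.
Answer: valid


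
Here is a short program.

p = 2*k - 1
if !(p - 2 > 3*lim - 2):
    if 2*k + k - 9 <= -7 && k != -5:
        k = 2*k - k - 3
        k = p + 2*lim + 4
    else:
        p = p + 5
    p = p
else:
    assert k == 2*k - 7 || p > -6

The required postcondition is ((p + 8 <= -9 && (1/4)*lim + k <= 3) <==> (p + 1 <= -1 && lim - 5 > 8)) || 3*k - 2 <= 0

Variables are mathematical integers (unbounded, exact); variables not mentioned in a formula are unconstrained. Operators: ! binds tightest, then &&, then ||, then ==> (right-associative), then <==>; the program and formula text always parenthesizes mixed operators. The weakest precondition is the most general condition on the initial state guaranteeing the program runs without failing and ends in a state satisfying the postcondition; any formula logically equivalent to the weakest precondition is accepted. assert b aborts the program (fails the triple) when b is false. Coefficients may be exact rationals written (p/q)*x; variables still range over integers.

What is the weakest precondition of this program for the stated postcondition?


Working backward. After the program, the postcondition ((p + 8 <= -9 && (1/4)*lim + k <= 3) <==> (p + 1 <= -1 && lim - 5 > 8)) || 3*k - 2 <= 0 must hold; in canonical form it is ((p <= -17 && k + (1/4)*lim <= 3) <==> (p <= -2 && lim > 13)) || 3*k <= 2.
Then branch requires ((3*k <= 2 && k != -5) ==> (((p <= -17 && (9/4)*lim + p <= -1) <==> (p <= -2 && lim > 13)) || 6*lim + 3*p <= -10)) && ((!(3*k <= 2 && k != -5)) ==> (((p <= -22 && k + (1/4)*lim <= 3) <==> (p <= -7 && lim > 13)) || 3*k <= 2)); else branch requires (k == 7 || p > -6) && (((p <= -17 && k + (1/4)*lim <= 3) <==> (p <= -2 && lim > 13)) || 3*k <= 2).
Before the if: ((!(p > 3*lim)) ==> (((3*k <= 2 && k != -5) ==> (((p <= -17 && (9/4)*lim + p <= -1) <==> (p <= -2 && lim > 13)) || 6*lim + 3*p <= -10)) && ((!(3*k <= 2 && k != -5)) ==> (((p <= -22 && k + (1/4)*lim <= 3) <==> (p <= -7 && lim > 13)) || 3*k <= 2)))) && (p > 3*lim ==> ((k == 7 || p > -6) && (((p <= -17 && k + (1/4)*lim <= 3) <==> (p <= -2 && lim > 13)) || 3*k <= 2)))
Before p := 2*k - 1: ((!(2*k > 3*lim + 1)) ==> (((3*k <= 2 && k != -5) ==> (((2*k <= -16 && 2*k + (9/4)*lim <= 0) <==> (2*k <= -1 && lim > 13)) || 6*k + 6*lim <= -7)) && ((!(3*k <= 2 && k != -5)) ==> (((2*k <= -21 && k + (1/4)*lim <= 3) <==> (2*k <= -6 && lim > 13)) || 3*k <= 2)))) && (2*k > 3*lim + 1 ==> ((k == 7 || 2*k > -5) && (((2*k <= -16 && k + (1/4)*lim <= 3) <==> (2*k <= -1 && lim > 13)) || 3*k <= 2)))
Answer: WP = ((!(2*k > 3*lim + 1)) ==> (((3*k <= 2 && k != -5) ==> (((2*k <= -16 && 2*k + (9/4)*lim <= 0) <==> (2*k <= -1 && lim > 13)) || 6*k + 6*lim <= -7)) && ((!(3*k <= 2 && k != -5)) ==> (((2*k <= -21 && k + (1/4)*lim <= 3) <==> (2*k <= -6 && lim > 13)) || 3*k <= 2)))) && (2*k > 3*lim + 1 ==> ((k == 7 || 2*k > -5) && (((2*k <= -16 && k + (1/4)*lim <= 3) <==> (2*k <= -1 && lim > 13)) || 3*k <= 2)))
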